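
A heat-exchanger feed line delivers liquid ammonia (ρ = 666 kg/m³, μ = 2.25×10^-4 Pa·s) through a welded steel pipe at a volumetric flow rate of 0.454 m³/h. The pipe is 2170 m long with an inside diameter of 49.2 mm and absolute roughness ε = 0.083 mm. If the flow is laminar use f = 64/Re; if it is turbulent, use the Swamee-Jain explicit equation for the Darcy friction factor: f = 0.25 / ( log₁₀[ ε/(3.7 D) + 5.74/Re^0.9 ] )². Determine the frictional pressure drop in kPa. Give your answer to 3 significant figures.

ΔP ≈ 2.20 kPa

Q = 0.454 m³/h = 0.454/3600 = 0.0001261 m³/s.
Cross-sectional area A = πD²/4 = π(0.0492)²/4 = 0.001901 m²; mean velocity V = Q/A = 0.0001261/0.001901 = 0.06633 m/s.
Reynolds number Re = ρVD/μ = 666 · 0.06633 · 0.0492 / 0.000225 = 9660.
Re > 4000 → turbulent. Relative roughness ε/D = 8.3e-05/0.0492 = 0.00169. Swamee-Jain: f = 0.25/(log₁₀[0.00169/3.7 + 5.74/9660^0.9])² = 0.25/(log₁₀[0.000456 + 0.00149])² = 0.25/(-2.711)² = 0.034.
Darcy-Weisbach: ΔP = f(L/D)(ρV²/2) = 0.034·(2170/0.0492)·(666·0.06633²/2) = 0.034·4.411e+04·1.465 = 2198 Pa.
ΔP = 2198 Pa = 2.20 kPa.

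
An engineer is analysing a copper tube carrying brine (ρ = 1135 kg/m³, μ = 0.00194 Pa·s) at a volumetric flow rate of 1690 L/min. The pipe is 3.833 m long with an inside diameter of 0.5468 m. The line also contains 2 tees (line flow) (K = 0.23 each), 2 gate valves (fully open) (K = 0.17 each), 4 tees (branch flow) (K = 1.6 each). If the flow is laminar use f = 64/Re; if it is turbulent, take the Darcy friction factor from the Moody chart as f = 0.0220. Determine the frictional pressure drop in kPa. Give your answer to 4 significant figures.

Q = 1690 L/min = 1690/60000 = 0.02817 m³/s.
Cross-sectional area A = πD²/4 = π(0.5468)²/4 = 0.2348 m²; mean velocity V = Q/A = 0.02817/0.2348 = 0.1199 m/s.
Reynolds number Re = ρVD/μ = 1135 · 0.1199 · 0.5468 / 0.00194 = 3.837e+04.
Re > 4000 → turbulent; use the Moody-chart value f = 0.0220.
Total minor-loss coefficient ΣK = 2·0.23 + 2·0.17 + 4·1.6 = 7.2.
ΔP = [f·L/D + ΣK]·(ρV²/2) = [0.022·3.833/0.5468 + 7.2]·(1135·0.1199²/2) = [0.1542 + 7.2]·8.165 = 60.05 Pa.
ΔP = 60.05 Pa = 0.06005 kPa.

ΔP ≈ 0.06005 kPa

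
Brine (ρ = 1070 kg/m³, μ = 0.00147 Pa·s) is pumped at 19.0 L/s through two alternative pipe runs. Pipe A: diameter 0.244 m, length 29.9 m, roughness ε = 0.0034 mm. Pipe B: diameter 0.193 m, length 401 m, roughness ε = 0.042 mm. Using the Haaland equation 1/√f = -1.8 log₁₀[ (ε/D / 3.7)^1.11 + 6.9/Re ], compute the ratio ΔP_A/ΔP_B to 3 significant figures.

Pipe A: V = Q/A = 0.019/0.04676 = 0.4063 m/s; Re = 7.217e+04; ε/D = 1.39e-05; Haaland → f = 0.01914; ΔP_A = f(L/D)(ρV²/2) = 207.2 Pa.
Pipe B: V = Q/A = 0.019/0.02926 = 0.6495 m/s; Re = 9.124e+04; ε/D = 0.000218; Haaland → f = 0.01911; ΔP_B = f(L/D)(ρV²/2) = 8960 Pa.
ΔP_A/ΔP_B = 207.2/8960 = 0.0231.

ΔP_A/ΔP_B ≈ 0.0231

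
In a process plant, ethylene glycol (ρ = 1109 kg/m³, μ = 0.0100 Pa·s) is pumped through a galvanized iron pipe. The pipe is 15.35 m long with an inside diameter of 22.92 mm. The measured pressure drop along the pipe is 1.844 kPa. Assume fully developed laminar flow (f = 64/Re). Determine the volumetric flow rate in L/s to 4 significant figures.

Q ≈ 0.08137 L/s

For laminar flow, f = 64/Re with Re = ρVD/μ, so Darcy-Weisbach reduces to ΔP = 32μLV/D². Solving for V: V = ΔP·D²/(32μL) = 1844·(0.02292)²/(32·0.01·15.35) = 0.1972 m/s.
Check: Re = ρVD/μ = 1109·0.1972·0.02292/0.01 = 501.3 < 2300, so the laminar assumption holds.
Q = V·A = 0.1972·(π/4·0.02292²) = 8.137e-05 m³/s = 0.08137 L/s.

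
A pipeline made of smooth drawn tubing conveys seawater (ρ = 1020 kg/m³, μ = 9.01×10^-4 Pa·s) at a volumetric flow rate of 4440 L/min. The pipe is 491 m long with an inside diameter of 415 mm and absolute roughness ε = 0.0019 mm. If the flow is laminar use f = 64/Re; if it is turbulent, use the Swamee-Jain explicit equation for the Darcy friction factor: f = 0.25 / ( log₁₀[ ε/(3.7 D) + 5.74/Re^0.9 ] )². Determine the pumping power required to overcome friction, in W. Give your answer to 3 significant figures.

Q = 4440 L/min = 4440/60000 = 0.074 m³/s.
Cross-sectional area A = πD²/4 = π(0.415)²/4 = 0.1353 m²; mean velocity V = Q/A = 0.074/0.1353 = 0.5471 m/s.
Reynolds number Re = ρVD/μ = 1020 · 0.5471 · 0.415 / 0.000901 = 2.57e+05.
Re > 4000 → turbulent. Relative roughness ε/D = 1.9e-06/0.415 = 4.58e-06. Swamee-Jain: f = 0.25/(log₁₀[4.58e-06/3.7 + 5.74/2.57e+05^0.9])² = 0.25/(log₁₀[1.24e-06 + 7.76e-05])² = 0.25/(-4.103)² = 0.01485.
Darcy-Weisbach: ΔP = f(L/D)(ρV²/2) = 0.01485·(491/0.415)·(1020·0.5471²/2) = 0.01485·1183·152.6 = 2682 Pa.
Pumping power P = QΔP = 0.074·2682 = 198.4 W = 198 W.

P ≈ 198 W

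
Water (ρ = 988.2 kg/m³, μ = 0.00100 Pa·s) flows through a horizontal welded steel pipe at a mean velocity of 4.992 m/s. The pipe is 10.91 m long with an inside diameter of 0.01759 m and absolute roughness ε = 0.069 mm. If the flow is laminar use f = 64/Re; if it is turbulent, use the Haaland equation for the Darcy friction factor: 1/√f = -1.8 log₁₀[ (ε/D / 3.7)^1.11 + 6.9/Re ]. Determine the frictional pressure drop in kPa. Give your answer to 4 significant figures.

ΔP ≈ 224.9 kPa

Reynolds number Re = ρVD/μ = 988.2 · 4.992 · 0.01759 / 0.001 = 8.677e+04.
Re > 4000 → turbulent. Relative roughness ε/D = 6.9e-05/0.01759 = 0.00392. Haaland: 1/√f = -1.8 log₁₀[(0.00392/3.7)^1.11 + 6.9/8.677e+04] = -1.8 log₁₀[0.000499 + 7.95e-05] = 5.828, so f = 0.02944.
Darcy-Weisbach: ΔP = f(L/D)(ρV²/2) = 0.02944·(10.91/0.01759)·(988.2·4.992²/2) = 0.02944·620.2·1.231e+04 = 2.249e+05 Pa.
ΔP = 2.249e+05 Pa = 224.9 kPa.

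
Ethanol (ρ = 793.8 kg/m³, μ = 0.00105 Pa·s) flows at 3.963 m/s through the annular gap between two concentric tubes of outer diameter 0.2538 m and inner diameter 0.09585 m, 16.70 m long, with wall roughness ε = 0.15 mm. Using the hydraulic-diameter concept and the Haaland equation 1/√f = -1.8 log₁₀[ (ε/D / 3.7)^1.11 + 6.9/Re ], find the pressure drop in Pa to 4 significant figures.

Hydraulic diameter D_h = 4A/P = D_o - D_i = 0.2538 - 0.09585 = 0.158 m.
Re = ρVD_h/μ = 793.8·3.963·0.158/0.00105 = 4.732e+05.
ε/D_h = 0.00015/0.158 = 0.00095; Haaland gives 1/√f = -1.8 log₁₀[0.000103+1.46e-05] = 7.071, so f = 0.02.
ΔP = f(L/D_h)(ρV²/2) = 0.02·16.7/0.158·6233 = 1.318e+04 Pa.

ΔP ≈ 13180 Pa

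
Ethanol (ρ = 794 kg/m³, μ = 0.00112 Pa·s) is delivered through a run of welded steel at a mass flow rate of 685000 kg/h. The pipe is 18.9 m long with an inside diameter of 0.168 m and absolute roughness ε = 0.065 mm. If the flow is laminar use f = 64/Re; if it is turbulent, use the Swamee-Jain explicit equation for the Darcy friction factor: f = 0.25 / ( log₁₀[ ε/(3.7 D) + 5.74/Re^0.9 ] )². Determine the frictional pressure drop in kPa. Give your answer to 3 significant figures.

ΔP ≈ 85.3 kPa

ṁ = 685000 kg/h = 685000/3600 = 190.3 kg/s.
A = πD²/4 = π(0.168)²/4 = 0.02217 m²; mean velocity V = ṁ/(ρA) = 190.3/(794 · 0.02217) = 10.81 m/s.
Reynolds number Re = ρVD/μ = 794 · 10.81 · 0.168 / 0.00112 = 1.288e+06.
Re > 4000 → turbulent. Relative roughness ε/D = 6.5e-05/0.168 = 0.000387. Swamee-Jain: f = 0.25/(log₁₀[0.000387/3.7 + 5.74/1.288e+06^0.9])² = 0.25/(log₁₀[0.000105 + 1.82e-05])² = 0.25/(-3.911)² = 0.01635.
Darcy-Weisbach: ΔP = f(L/D)(ρV²/2) = 0.01635·(18.9/0.168)·(794·10.81²/2) = 0.01635·112.5·4.64e+04 = 8.532e+04 Pa.
ΔP = 8.532e+04 Pa = 85.3 kPa.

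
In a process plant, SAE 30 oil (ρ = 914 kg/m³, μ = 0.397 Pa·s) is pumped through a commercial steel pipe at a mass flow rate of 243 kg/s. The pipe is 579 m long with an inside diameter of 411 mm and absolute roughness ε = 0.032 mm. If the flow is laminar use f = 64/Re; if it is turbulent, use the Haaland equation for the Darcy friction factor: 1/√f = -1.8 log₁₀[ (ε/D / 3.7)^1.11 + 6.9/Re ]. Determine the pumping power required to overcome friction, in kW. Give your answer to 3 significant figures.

P ≈ 23.2 kW

A = πD²/4 = π(0.411)²/4 = 0.1327 m²; mean velocity V = ṁ/(ρA) = 243/(914 · 0.1327) = 2.004 m/s.
Reynolds number Re = ρVD/μ = 914 · 2.004 · 0.411 / 0.397 = 1896.
Re < 2300 → laminar flow, so f = 64/Re = 64/1896 = 0.03375 (the turbulent correlation is not needed).
Darcy-Weisbach: ΔP = f(L/D)(ρV²/2) = 0.03375·(579/0.411)·(914·2.004²/2) = 0.03375·1409·1835 = 8.726e+04 Pa.
Q = ṁ/ρ = 243/914 = 0.2659 m³/s.
Pumping power P = QΔP = 0.2659·8.726e+04 = 23200 W = 23.2 kW.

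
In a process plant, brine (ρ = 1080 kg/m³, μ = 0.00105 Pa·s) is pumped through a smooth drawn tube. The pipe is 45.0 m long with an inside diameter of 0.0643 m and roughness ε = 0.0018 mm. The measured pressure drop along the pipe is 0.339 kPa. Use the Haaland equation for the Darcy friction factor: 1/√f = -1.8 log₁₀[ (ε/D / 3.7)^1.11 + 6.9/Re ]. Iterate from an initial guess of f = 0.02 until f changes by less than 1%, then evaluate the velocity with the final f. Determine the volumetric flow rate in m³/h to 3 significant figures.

Rearranging Darcy-Weisbach: V = √(2·ΔP·D/(f·L·ρ)). With ε/D = 1.8e-06/0.0643 = 2.8e-05, iterate starting from f = 0.02:
  f = 0.02 → V = √(2·339·0.0643/(0.02·45·1080)) = 0.2118 m/s; Re = ρVD/μ = 1.401e+04; f → 0.02824
  f = 0.02824 → V = 0.1782 m/s; Re = 1.179e+04; f → 0.02957
  f = 0.02957 → V = 0.1742 m/s; Re = 1.152e+04; f → 0.02975
Converged (Δf/f < 1%). With the final f = 0.02975: V = √(2·339·0.0643/(0.02975·45·1080)) = 0.1737 m/s.
Q = V·A = 0.1737·(π/4·0.0643²) = 0.0005639 m³/s = 2.03 m³/h.

Q ≈ 2.03 m³/h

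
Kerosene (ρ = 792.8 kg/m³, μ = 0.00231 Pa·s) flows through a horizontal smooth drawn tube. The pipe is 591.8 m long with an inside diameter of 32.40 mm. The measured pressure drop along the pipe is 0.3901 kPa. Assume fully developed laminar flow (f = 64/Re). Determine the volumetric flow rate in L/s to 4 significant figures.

For laminar flow, f = 64/Re with Re = ρVD/μ, so Darcy-Weisbach reduces to ΔP = 32μLV/D². Solving for V: V = ΔP·D²/(32μL) = 390.1·(0.0324)²/(32·0.00231·591.8) = 0.009361 m/s.
Check: Re = ρVD/μ = 792.8·0.009361·0.0324/0.00231 = 104.1 < 2300, so the laminar assumption holds.
Q = V·A = 0.009361·(π/4·0.0324²) = 7.718e-06 m³/s = 0.007718 L/s.

Q ≈ 0.007718 L/s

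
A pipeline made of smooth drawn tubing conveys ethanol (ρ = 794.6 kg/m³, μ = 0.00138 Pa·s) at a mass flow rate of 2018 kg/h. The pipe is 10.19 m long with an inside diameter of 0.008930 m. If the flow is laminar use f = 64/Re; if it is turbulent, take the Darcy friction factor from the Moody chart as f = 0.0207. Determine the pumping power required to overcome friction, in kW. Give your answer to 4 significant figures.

P ≈ 0.8399 kW

ṁ = 2018 kg/h = 2018/3600 = 0.5606 kg/s.
A = πD²/4 = π(0.00893)²/4 = 6.263e-05 m²; mean velocity V = ṁ/(ρA) = 0.5606/(794.6 · 6.263e-05) = 11.26 m/s.
Reynolds number Re = ρVD/μ = 794.6 · 11.26 · 0.00893 / 0.00138 = 5.792e+04.
Re > 4000 → turbulent; use the Moody-chart value f = 0.0207.
Darcy-Weisbach: ΔP = f(L/D)(ρV²/2) = 0.0207·(10.19/0.00893)·(794.6·11.26²/2) = 0.0207·1141·5.04e+04 = 1.191e+06 Pa.
Q = ṁ/ρ = 0.5606/794.6 = 0.0007055 m³/s.
Pumping power P = QΔP = 0.0007055·1.191e+06 = 839.92 W = 0.8399 kW.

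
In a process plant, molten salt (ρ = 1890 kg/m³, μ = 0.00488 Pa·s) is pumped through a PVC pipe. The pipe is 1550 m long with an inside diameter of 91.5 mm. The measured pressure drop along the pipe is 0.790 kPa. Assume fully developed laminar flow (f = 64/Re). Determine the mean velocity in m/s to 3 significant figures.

For laminar flow, f = 64/Re with Re = ρVD/μ, so Darcy-Weisbach reduces to ΔP = 32μLV/D². Solving for V: V = ΔP·D²/(32μL) = 790·(0.0915)²/(32·0.00488·1550) = 0.02733 m/s.
Check: Re = ρVD/μ = 1890·0.02733·0.0915/0.00488 = 968.3 < 2300, so the laminar assumption holds.

V ≈ 0.0273 m/s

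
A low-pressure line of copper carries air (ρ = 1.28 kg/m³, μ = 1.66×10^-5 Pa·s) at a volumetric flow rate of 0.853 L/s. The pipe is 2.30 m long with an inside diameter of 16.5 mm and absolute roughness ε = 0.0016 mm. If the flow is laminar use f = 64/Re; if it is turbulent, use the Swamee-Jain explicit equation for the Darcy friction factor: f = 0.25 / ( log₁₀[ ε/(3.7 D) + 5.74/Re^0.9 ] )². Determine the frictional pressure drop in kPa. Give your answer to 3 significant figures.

ΔP ≈ 0.0537 kPa

Q = 0.853 L/s = 0.853/1000 = 0.000853 m³/s.
Cross-sectional area A = πD²/4 = π(0.0165)²/4 = 0.0002138 m²; mean velocity V = Q/A = 0.000853/0.0002138 = 3.989 m/s.
Reynolds number Re = ρVD/μ = 1.28 · 3.989 · 0.0165 / 1.66e-05 = 5075.
Re > 4000 → turbulent. Relative roughness ε/D = 1.6e-06/0.0165 = 9.7e-05. Swamee-Jain: f = 0.25/(log₁₀[9.7e-05/3.7 + 5.74/5075^0.9])² = 0.25/(log₁₀[2.62e-05 + 0.00265])² = 0.25/(-2.572)² = 0.0378.
Darcy-Weisbach: ΔP = f(L/D)(ρV²/2) = 0.0378·(2.3/0.0165)·(1.28·3.989²/2) = 0.0378·139.4·10.19 = 53.66 Pa.
ΔP = 53.66 Pa = 0.0537 kPa.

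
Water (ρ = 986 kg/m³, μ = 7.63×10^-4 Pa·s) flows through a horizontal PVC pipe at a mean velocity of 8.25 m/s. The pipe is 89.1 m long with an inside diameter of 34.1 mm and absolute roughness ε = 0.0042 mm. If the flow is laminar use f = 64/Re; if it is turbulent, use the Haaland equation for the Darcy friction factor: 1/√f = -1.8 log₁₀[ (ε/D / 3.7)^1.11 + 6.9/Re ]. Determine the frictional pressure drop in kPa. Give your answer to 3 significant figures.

Reynolds number Re = ρVD/μ = 986 · 8.25 · 0.0341 / 0.000763 = 3.635e+05.
Re > 4000 → turbulent. Relative roughness ε/D = 4.2e-06/0.0341 = 0.000123. Haaland: 1/√f = -1.8 log₁₀[(0.000123/3.7)^1.11 + 6.9/3.635e+05] = -1.8 log₁₀[1.07e-05 + 1.9e-05] = 8.149, so f = 0.01506.
Darcy-Weisbach: ΔP = f(L/D)(ρV²/2) = 0.01506·(89.1/0.0341)·(986·8.25²/2) = 0.01506·2613·3.355e+04 = 1.32e+06 Pa.
ΔP = 1.32e+06 Pa = 1320 kPa.

ΔP ≈ 1320 kPa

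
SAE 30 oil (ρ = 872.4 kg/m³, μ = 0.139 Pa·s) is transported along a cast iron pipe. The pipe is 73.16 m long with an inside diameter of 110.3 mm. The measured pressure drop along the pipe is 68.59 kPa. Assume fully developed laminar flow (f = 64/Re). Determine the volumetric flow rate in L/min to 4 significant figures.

For laminar flow, f = 64/Re with Re = ρVD/μ, so Darcy-Weisbach reduces to ΔP = 32μLV/D². Solving for V: V = ΔP·D²/(32μL) = 6.859e+04·(0.1103)²/(32·0.139·73.16) = 2.564 m/s.
Check: Re = ρVD/μ = 872.4·2.564·0.1103/0.139 = 1775 < 2300, so the laminar assumption holds.
Q = V·A = 2.564·(π/4·0.1103²) = 0.0245 m³/s = 1470 L/min.

Q ≈ 1470 L/min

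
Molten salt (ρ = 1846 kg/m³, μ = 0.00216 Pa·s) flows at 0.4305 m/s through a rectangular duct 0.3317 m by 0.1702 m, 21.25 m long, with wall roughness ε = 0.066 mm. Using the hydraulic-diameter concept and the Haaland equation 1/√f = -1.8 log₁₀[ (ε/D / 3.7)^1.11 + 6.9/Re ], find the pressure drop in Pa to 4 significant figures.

ΔP ≈ 319.1 Pa

Hydraulic diameter D_h = 4A/P = 4·(0.3317·0.1702)/(2·(0.3317+0.1702)) = 0.2258/1.004 = 0.225 m.
Re = ρVD_h/μ = 1846·0.4305·0.225/0.00216 = 8.277e+04.
ε/D_h = 6.6e-05/0.225 = 0.000293; Haaland gives 1/√f = -1.8 log₁₀[2.81e-05+8.34e-05] = 7.115, so f = 0.01975.
ΔP = f(L/D_h)(ρV²/2) = 0.01975·21.25/0.225·171.1 = 319.1 Pa.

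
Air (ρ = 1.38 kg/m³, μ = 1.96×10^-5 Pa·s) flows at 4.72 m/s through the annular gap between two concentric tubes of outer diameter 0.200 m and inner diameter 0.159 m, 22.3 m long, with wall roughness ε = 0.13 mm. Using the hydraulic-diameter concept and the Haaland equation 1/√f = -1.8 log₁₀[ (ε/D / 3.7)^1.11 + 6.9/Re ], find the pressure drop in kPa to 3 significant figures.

ΔP ≈ 0.278 kPa

Hydraulic diameter D_h = 4A/P = D_o - D_i = 0.2 - 0.159 = 0.041 m.
Re = ρVD_h/μ = 1.38·4.72·0.041/1.96e-05 = 1.363e+04.
ε/D_h = 0.00013/0.041 = 0.00317; Haaland gives 1/√f = -1.8 log₁₀[0.000394+0.000506] = 5.482, so f = 0.03328.
ΔP = f(L/D_h)(ρV²/2) = 0.03328·22.3/0.041·15.37 = 278.2 Pa.
ΔP = 0.278 kPa.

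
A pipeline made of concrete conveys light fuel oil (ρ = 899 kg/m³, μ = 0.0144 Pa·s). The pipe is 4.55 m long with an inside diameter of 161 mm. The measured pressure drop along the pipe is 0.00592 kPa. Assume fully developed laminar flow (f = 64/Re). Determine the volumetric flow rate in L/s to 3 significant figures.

Q ≈ 1.49 L/s

For laminar flow, f = 64/Re with Re = ρVD/μ, so Darcy-Weisbach reduces to ΔP = 32μLV/D². Solving for V: V = ΔP·D²/(32μL) = 5.92·(0.161)²/(32·0.0144·4.55) = 0.07319 m/s.
Check: Re = ρVD/μ = 899·0.07319·0.161/0.0144 = 735.7 < 2300, so the laminar assumption holds.
Q = V·A = 0.07319·(π/4·0.161²) = 0.00149 m³/s = 1.49 L/s.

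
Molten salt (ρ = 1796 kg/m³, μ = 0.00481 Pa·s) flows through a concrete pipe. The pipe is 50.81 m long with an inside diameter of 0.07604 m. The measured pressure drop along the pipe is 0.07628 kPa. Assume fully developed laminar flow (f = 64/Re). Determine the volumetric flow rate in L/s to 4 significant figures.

For laminar flow, f = 64/Re with Re = ρVD/μ, so Darcy-Weisbach reduces to ΔP = 32μLV/D². Solving for V: V = ΔP·D²/(32μL) = 76.28·(0.07604)²/(32·0.00481·50.81) = 0.0564 m/s.
Check: Re = ρVD/μ = 1796·0.0564·0.07604/0.00481 = 1601 < 2300, so the laminar assumption holds.
Q = V·A = 0.0564·(π/4·0.07604²) = 0.0002561 m³/s = 0.2561 L/s.

Q ≈ 0.2561 L/s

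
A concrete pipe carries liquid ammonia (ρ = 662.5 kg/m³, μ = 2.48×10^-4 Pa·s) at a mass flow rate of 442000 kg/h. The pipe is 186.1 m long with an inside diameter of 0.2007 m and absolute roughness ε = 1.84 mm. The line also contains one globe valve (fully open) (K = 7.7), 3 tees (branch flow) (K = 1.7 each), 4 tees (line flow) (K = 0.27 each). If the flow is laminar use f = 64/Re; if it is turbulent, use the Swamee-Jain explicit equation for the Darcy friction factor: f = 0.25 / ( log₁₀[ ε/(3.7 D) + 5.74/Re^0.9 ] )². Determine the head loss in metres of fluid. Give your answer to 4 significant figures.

h_f ≈ 84.05 m

ṁ = 442000 kg/h = 442000/3600 = 122.8 kg/s.
A = πD²/4 = π(0.2007)²/4 = 0.03164 m²; mean velocity V = ṁ/(ρA) = 122.8/(662.5 · 0.03164) = 5.858 m/s.
Reynolds number Re = ρVD/μ = 662.5 · 5.858 · 0.2007 / 0.000248 = 3.141e+06.
Re > 4000 → turbulent. Relative roughness ε/D = 0.00184/0.2007 = 0.00917. Swamee-Jain: f = 0.25/(log₁₀[0.00917/3.7 + 5.74/3.141e+06^0.9])² = 0.25/(log₁₀[0.00248 + 8.16e-06])² = 0.25/(-2.605)² = 0.03685.
Total minor-loss coefficient ΣK = 1·7.7 + 3·1.7 + 4·0.27 = 13.9.
ΔP = [f·L/D + ΣK]·(ρV²/2) = [0.03685·186.1/0.2007 + 13.9]·(662.5·5.858²/2) = [34.17 + 13.9]·1.137e+04 = 5.462e+05 Pa.
Head loss h_f = ΔP/(ρg) = 5.462e+05/(662.5·9.81) = 84.05 m.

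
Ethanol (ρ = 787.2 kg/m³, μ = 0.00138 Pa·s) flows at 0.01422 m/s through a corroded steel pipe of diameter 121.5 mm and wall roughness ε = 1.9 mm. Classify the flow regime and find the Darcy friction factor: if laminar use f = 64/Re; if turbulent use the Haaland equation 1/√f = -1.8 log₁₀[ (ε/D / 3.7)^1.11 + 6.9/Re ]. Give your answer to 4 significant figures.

f ≈ 0.06494

Re = ρVD/μ = 787.2·0.01422·0.1215/0.00138 = 985.6.
Re < 2300 → laminar, so f = 64/Re = 0.06494 (roughness is irrelevant in laminar flow).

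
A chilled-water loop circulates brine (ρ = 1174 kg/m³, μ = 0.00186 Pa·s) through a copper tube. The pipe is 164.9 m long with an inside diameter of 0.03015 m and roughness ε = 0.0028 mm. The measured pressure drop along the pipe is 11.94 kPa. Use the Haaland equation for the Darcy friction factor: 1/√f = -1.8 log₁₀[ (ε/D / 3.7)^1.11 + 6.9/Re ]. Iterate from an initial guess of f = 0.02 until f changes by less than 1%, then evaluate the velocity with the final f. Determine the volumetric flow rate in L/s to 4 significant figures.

Q ≈ 0.2310 L/s

Rearranging Darcy-Weisbach: V = √(2·ΔP·D/(f·L·ρ)). With ε/D = 2.8e-06/0.03015 = 9.29e-05, iterate starting from f = 0.02:
  f = 0.02 → V = √(2·1.194e+04·0.03015/(0.02·164.9·1174)) = 0.4312 m/s; Re = ρVD/μ = 8206; f → 0.03272
  f = 0.03272 → V = 0.3371 m/s; Re = 6416; f → 0.0351
  f = 0.0351 → V = 0.3255 m/s; Re = 6194; f → 0.03546
  f = 0.03546 → V = 0.3238 m/s; Re = 6163; f → 0.03552
Converged (Δf/f < 1%). With the final f = 0.03552: V = √(2·1.194e+04·0.03015/(0.03552·164.9·1174)) = 0.3236 m/s.
Q = V·A = 0.3236·(π/4·0.03015²) = 0.000231 m³/s = 0.2310 L/s.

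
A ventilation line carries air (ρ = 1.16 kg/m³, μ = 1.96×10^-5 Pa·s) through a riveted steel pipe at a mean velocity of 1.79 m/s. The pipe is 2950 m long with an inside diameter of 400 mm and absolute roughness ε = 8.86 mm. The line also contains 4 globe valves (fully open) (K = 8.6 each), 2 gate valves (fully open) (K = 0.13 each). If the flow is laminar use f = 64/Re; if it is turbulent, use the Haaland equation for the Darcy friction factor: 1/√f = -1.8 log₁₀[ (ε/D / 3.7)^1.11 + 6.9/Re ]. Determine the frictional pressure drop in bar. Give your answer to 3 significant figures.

Reynolds number Re = ρVD/μ = 1.16 · 1.79 · 0.4 / 1.96e-05 = 4.238e+04.
Re > 4000 → turbulent. Relative roughness ε/D = 0.00886/0.4 = 0.0221. Haaland: 1/√f = -1.8 log₁₀[(0.0221/3.7)^1.11 + 6.9/4.238e+04] = -1.8 log₁₀[0.00341 + 0.000163] = 4.405, so f = 0.05154.
Total minor-loss coefficient ΣK = 4·8.6 + 2·0.13 = 34.7.
ΔP = [f·L/D + ΣK]·(ρV²/2) = [0.05154·2950/0.4 + 34.7]·(1.16·1.79²/2) = [380.1 + 34.7]·1.858 = 770.8 Pa.
ΔP = 770.8 Pa = 0.00771 bar.

ΔP ≈ 0.00771 bar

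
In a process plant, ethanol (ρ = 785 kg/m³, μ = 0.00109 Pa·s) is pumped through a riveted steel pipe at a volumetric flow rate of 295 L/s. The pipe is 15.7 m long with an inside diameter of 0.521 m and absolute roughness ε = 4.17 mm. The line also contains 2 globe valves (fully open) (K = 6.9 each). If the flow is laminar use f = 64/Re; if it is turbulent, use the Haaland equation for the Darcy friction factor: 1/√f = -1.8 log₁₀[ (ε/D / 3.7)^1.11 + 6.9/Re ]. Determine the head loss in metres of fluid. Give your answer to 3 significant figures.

Q = 295 L/s = 295/1000 = 0.295 m³/s.
Cross-sectional area A = πD²/4 = π(0.521)²/4 = 0.2132 m²; mean velocity V = Q/A = 0.295/0.2132 = 1.384 m/s.
Reynolds number Re = ρVD/μ = 785 · 1.384 · 0.521 / 0.00109 = 5.192e+05.
Re > 4000 → turbulent. Relative roughness ε/D = 0.00417/0.521 = 0.008. Haaland: 1/√f = -1.8 log₁₀[(0.008/3.7)^1.11 + 6.9/5.192e+05] = -1.8 log₁₀[0.0011 + 1.33e-05] = 5.315, so f = 0.0354.
Total minor-loss coefficient ΣK = 2·6.9 = 13.8.
ΔP = [f·L/D + ΣK]·(ρV²/2) = [0.0354·15.7/0.521 + 13.8]·(785·1.384²/2) = [1.067 + 13.8]·751.5 = 1.117e+04 Pa.
Head loss h_f = ΔP/(ρg) = 1.117e+04/(785·9.81) = 1.45 m.

h_f ≈ 1.45 m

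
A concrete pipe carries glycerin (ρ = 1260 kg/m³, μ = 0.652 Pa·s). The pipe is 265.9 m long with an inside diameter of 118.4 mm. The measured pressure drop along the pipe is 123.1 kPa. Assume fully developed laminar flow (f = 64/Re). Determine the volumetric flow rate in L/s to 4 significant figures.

For laminar flow, f = 64/Re with Re = ρVD/μ, so Darcy-Weisbach reduces to ΔP = 32μLV/D². Solving for V: V = ΔP·D²/(32μL) = 1.231e+05·(0.1184)²/(32·0.652·265.9) = 0.3111 m/s.
Check: Re = ρVD/μ = 1260·0.3111·0.1184/0.652 = 71.17 < 2300, so the laminar assumption holds.
Q = V·A = 0.3111·(π/4·0.1184²) = 0.003425 m³/s = 3.425 L/s.

Q ≈ 3.425 L/s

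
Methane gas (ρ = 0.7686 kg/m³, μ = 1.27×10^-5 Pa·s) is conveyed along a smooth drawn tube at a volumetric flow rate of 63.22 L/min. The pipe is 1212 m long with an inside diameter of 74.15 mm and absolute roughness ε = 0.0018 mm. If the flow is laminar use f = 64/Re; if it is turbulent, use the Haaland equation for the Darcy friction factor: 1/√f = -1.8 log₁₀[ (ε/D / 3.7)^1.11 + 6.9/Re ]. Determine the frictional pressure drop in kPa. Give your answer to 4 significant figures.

Q = 63.22 L/min = 63.22/60000 = 0.001054 m³/s.
Cross-sectional area A = πD²/4 = π(0.07415)²/4 = 0.004318 m²; mean velocity V = Q/A = 0.001054/0.004318 = 0.244 m/s.
Reynolds number Re = ρVD/μ = 0.7686 · 0.244 · 0.07415 / 1.27e-05 = 1095.
Re < 2300 → laminar flow, so f = 64/Re = 64/1095 = 0.05845 (the turbulent correlation is not needed).
Darcy-Weisbach: ΔP = f(L/D)(ρV²/2) = 0.05845·(1212/0.07415)·(0.7686·0.244²/2) = 0.05845·1.635e+04·0.02288 = 21.86 Pa.
ΔP = 21.86 Pa = 0.02186 kPa.

ΔP ≈ 0.02186 kPa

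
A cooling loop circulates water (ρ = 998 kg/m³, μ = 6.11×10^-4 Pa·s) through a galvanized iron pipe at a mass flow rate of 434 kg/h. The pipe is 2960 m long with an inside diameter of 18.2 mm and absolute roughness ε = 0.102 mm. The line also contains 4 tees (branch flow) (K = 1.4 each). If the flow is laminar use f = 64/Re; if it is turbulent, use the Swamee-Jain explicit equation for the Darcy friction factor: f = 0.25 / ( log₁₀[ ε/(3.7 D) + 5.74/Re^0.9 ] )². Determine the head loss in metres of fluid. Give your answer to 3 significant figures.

h_f ≈ 66.9 m

ṁ = 434 kg/h = 434/3600 = 0.1206 kg/s.
A = πD²/4 = π(0.0182)²/4 = 0.0002602 m²; mean velocity V = ṁ/(ρA) = 0.1206/(998 · 0.0002602) = 0.4643 m/s.
Reynolds number Re = ρVD/μ = 998 · 0.4643 · 0.0182 / 0.000611 = 1.38e+04.
Re > 4000 → turbulent. Relative roughness ε/D = 0.000102/0.0182 = 0.0056. Swamee-Jain: f = 0.25/(log₁₀[0.0056/3.7 + 5.74/1.38e+04^0.9])² = 0.25/(log₁₀[0.00151 + 0.00108])² = 0.25/(-2.586)² = 0.03738.
Total minor-loss coefficient ΣK = 4·1.4 = 5.6.
ΔP = [f·L/D + ΣK]·(ρV²/2) = [0.03738·2960/0.0182 + 5.6]·(998·0.4643²/2) = [6079 + 5.6]·107.6 = 6.547e+05 Pa.
Head loss h_f = ΔP/(ρg) = 6.547e+05/(998·9.81) = 66.9 m.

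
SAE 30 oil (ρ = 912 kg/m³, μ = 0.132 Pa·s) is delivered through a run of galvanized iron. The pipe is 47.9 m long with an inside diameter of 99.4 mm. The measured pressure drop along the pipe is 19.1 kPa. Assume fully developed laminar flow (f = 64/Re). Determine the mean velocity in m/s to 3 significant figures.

For laminar flow, f = 64/Re with Re = ρVD/μ, so Darcy-Weisbach reduces to ΔP = 32μLV/D². Solving for V: V = ΔP·D²/(32μL) = 1.91e+04·(0.0994)²/(32·0.132·47.9) = 0.9327 m/s.
Check: Re = ρVD/μ = 912·0.9327·0.0994/0.132 = 640.6 < 2300, so the laminar assumption holds.

V ≈ 0.933 m/s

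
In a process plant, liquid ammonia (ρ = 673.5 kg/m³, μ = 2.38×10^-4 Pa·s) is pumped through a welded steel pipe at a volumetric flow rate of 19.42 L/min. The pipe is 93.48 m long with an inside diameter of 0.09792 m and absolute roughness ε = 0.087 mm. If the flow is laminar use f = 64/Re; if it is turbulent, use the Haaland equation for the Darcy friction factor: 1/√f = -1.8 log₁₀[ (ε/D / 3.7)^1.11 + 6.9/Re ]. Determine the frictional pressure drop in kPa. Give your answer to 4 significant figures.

Q = 19.42 L/min = 19.42/60000 = 0.0003237 m³/s.
Cross-sectional area A = πD²/4 = π(0.09792)²/4 = 0.007531 m²; mean velocity V = Q/A = 0.0003237/0.007531 = 0.04298 m/s.
Reynolds number Re = ρVD/μ = 673.5 · 0.04298 · 0.09792 / 0.000238 = 1.191e+04.
Re > 4000 → turbulent. Relative roughness ε/D = 8.7e-05/0.09792 = 0.000888. Haaland: 1/√f = -1.8 log₁₀[(0.000888/3.7)^1.11 + 6.9/1.191e+04] = -1.8 log₁₀[9.6e-05 + 0.000579] = 5.707, so f = 0.03071.
Darcy-Weisbach: ΔP = f(L/D)(ρV²/2) = 0.03071·(93.48/0.09792)·(673.5·0.04298²/2) = 0.03071·954.7·0.6221 = 18.23 Pa.
ΔP = 18.23 Pa = 0.01823 kPa.

ΔP ≈ 0.01823 kPa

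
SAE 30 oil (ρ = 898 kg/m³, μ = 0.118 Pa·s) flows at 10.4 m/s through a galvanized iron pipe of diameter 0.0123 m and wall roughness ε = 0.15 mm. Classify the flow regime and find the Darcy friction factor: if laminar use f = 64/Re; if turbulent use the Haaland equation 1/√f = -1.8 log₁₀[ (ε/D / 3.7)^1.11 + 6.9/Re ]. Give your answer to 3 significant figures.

Re = ρVD/μ = 898·10.4·0.0123/0.118 = 973.5.
Re < 2300 → laminar, so f = 64/Re = 0.06574 (roughness is irrelevant in laminar flow).

f ≈ 0.0657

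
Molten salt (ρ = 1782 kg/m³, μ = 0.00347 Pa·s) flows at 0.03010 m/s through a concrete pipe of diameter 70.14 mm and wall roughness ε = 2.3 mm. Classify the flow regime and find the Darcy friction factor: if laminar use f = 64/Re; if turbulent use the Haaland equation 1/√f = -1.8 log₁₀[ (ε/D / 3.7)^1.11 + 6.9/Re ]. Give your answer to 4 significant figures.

f ≈ 0.05903

Re = ρVD/μ = 1782·0.0301·0.07014/0.00347 = 1084.
Re < 2300 → laminar, so f = 64/Re = 0.05903 (roughness is irrelevant in laminar flow).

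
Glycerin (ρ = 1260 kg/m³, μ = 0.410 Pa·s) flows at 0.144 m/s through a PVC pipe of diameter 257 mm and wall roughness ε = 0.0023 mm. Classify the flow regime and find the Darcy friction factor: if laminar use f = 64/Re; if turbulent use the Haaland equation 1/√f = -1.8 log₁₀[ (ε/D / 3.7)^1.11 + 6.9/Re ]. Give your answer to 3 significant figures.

f ≈ 0.563

Re = ρVD/μ = 1260·0.144·0.257/0.41 = 113.7.
Re < 2300 → laminar, so f = 64/Re = 0.5627 (roughness is irrelevant in laminar flow).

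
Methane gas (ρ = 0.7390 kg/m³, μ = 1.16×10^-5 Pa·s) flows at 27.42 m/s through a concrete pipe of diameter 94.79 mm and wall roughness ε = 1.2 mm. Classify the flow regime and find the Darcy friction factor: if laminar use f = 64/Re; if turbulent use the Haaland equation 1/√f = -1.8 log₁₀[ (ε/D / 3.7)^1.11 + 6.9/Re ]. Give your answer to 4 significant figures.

Re = ρVD/μ = 0.739·27.42·0.09479/1.16e-05 = 1.656e+05.
Re > 4000 → turbulent. ε/D = 0.0012/0.09479 = 0.0127; Haaland: 1/√f = -1.8 log₁₀[0.00183 + 4.17e-05] = 4.909, so f = 0.0415.

f ≈ 0.04150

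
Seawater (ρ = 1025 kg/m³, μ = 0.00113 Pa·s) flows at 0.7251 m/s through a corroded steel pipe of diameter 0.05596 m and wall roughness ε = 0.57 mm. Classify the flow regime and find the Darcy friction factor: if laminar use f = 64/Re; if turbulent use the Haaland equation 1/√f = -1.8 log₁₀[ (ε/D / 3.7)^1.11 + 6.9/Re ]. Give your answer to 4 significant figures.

f ≈ 0.03969

Re = ρVD/μ = 1025·0.7251·0.05596/0.00113 = 3.681e+04.
Re > 4000 → turbulent. ε/D = 0.00057/0.05596 = 0.0102; Haaland: 1/√f = -1.8 log₁₀[0.00144 + 0.000187] = 5.02, so f = 0.03969.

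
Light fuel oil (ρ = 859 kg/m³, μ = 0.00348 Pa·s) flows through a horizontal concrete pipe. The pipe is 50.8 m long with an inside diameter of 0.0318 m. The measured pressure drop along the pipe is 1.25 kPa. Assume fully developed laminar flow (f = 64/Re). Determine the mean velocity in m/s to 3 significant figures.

V ≈ 0.223 m/s

For laminar flow, f = 64/Re with Re = ρVD/μ, so Darcy-Weisbach reduces to ΔP = 32μLV/D². Solving for V: V = ΔP·D²/(32μL) = 1250·(0.0318)²/(32·0.00348·50.8) = 0.2234 m/s.
Check: Re = ρVD/μ = 859·0.2234·0.0318/0.00348 = 1754 < 2300, so the laminar assumption holds.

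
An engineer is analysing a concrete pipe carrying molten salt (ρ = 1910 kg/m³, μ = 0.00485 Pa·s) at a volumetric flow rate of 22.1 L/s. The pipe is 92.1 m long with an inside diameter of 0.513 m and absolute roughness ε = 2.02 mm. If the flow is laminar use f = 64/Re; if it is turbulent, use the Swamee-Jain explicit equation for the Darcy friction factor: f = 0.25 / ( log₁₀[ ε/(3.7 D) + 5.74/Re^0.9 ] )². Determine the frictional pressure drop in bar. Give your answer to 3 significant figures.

Q = 22.1 L/s = 22.1/1000 = 0.0221 m³/s.
Cross-sectional area A = πD²/4 = π(0.513)²/4 = 0.2067 m²; mean velocity V = Q/A = 0.0221/0.2067 = 0.1069 m/s.
Reynolds number Re = ρVD/μ = 1910 · 0.1069 · 0.513 / 0.00485 = 2.16e+04.
Re > 4000 → turbulent. Relative roughness ε/D = 0.00202/0.513 = 0.00394. Swamee-Jain: f = 0.25/(log₁₀[0.00394/3.7 + 5.74/2.16e+04^0.9])² = 0.25/(log₁₀[0.00106 + 0.000721])² = 0.25/(-2.748)² = 0.0331.
Darcy-Weisbach: ΔP = f(L/D)(ρV²/2) = 0.0331·(92.1/0.513)·(1910·0.1069²/2) = 0.0331·179.5·10.92 = 64.88 Pa.
ΔP = 64.88 Pa = 6.49×10^-4 bar.

ΔP ≈ 6.49×10^-4 bar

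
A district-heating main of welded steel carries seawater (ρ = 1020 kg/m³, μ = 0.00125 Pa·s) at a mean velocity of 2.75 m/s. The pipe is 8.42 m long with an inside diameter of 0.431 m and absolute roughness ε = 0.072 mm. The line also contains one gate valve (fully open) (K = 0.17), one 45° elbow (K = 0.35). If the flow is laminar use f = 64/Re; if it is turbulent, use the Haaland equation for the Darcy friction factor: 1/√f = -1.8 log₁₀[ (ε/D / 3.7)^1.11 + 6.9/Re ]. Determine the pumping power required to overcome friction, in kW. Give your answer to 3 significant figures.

Reynolds number Re = ρVD/μ = 1020 · 2.75 · 0.431 / 0.00125 = 9.672e+05.
Re > 4000 → turbulent. Relative roughness ε/D = 7.2e-05/0.431 = 0.000167. Haaland: 1/√f = -1.8 log₁₀[(0.000167/3.7)^1.11 + 6.9/9.672e+05] = -1.8 log₁₀[1.5e-05 + 7.13e-06] = 8.378, so f = 0.01425.
Total minor-loss coefficient ΣK = 1·0.17 + 1·0.35 = 0.52.
ΔP = [f·L/D + ΣK]·(ρV²/2) = [0.01425·8.42/0.431 + 0.52]·(1020·2.75²/2) = [0.2783 + 0.52]·3857 = 3079 Pa.
Q = V·A = 2.75·0.1459 = 0.4012 m³/s.
Pumping power P = QΔP = 0.4012·3079 = 1235 W = 1.24 kW.

P ≈ 1.24 kW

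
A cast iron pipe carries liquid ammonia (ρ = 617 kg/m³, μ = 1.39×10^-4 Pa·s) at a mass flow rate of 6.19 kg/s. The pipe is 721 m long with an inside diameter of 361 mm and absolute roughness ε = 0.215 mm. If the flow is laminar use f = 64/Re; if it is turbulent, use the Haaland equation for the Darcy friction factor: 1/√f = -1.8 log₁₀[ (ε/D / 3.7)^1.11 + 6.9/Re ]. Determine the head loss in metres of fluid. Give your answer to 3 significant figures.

h_f ≈ 0.0191 m

A = πD²/4 = π(0.361)²/4 = 0.1024 m²; mean velocity V = ṁ/(ρA) = 6.19/(617 · 0.1024) = 0.09802 m/s.
Reynolds number Re = ρVD/μ = 617 · 0.09802 · 0.361 / 0.000139 = 1.571e+05.
Re > 4000 → turbulent. Relative roughness ε/D = 0.000215/0.361 = 0.000596. Haaland: 1/√f = -1.8 log₁₀[(0.000596/3.7)^1.11 + 6.9/1.571e+05] = -1.8 log₁₀[6.16e-05 + 4.39e-05] = 7.158, so f = 0.01952.
Darcy-Weisbach: ΔP = f(L/D)(ρV²/2) = 0.01952·(721/0.361)·(617·0.09802²/2) = 0.01952·1997·2.964 = 115.5 Pa.
Head loss h_f = ΔP/(ρg) = 115.5/(617·9.81) = 0.0191 m.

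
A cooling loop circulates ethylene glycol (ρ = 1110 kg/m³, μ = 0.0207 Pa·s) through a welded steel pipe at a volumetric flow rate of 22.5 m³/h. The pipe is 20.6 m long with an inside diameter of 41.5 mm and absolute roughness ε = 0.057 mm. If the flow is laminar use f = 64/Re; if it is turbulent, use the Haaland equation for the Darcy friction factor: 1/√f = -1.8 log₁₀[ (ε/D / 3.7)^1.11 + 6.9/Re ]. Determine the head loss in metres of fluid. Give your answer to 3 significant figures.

Q = 22.5 m³/h = 22.5/3600 = 0.00625 m³/s.
Cross-sectional area A = πD²/4 = π(0.0415)²/4 = 0.001353 m²; mean velocity V = Q/A = 0.00625/0.001353 = 4.621 m/s.
Reynolds number Re = ρVD/μ = 1110 · 4.621 · 0.0415 / 0.0207 = 1.028e+04.
Re > 4000 → turbulent. Relative roughness ε/D = 5.7e-05/0.0415 = 0.00137. Haaland: 1/√f = -1.8 log₁₀[(0.00137/3.7)^1.11 + 6.9/1.028e+04] = -1.8 log₁₀[0.000156 + 0.000671] = 5.549, so f = 0.03248.
Darcy-Weisbach: ΔP = f(L/D)(ρV²/2) = 0.03248·(20.6/0.0415)·(1110·4.621²/2) = 0.03248·496.4·1.185e+04 = 1.91e+05 Pa.
Head loss h_f = ΔP/(ρg) = 1.91e+05/(1110·9.81) = 17.5 m.

h_f ≈ 17.5 m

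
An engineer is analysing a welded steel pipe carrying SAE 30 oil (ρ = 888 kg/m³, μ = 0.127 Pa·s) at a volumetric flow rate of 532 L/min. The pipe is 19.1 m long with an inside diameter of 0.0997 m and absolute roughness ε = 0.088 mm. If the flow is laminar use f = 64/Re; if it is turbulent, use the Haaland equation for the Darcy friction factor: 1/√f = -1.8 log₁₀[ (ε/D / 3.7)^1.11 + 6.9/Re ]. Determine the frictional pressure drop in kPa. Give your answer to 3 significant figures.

ΔP ≈ 8.87 kPa

Q = 532 L/min = 532/60000 = 0.008867 m³/s.
Cross-sectional area A = πD²/4 = π(0.0997)²/4 = 0.007807 m²; mean velocity V = Q/A = 0.008867/0.007807 = 1.136 m/s.
Reynolds number Re = ρVD/μ = 888 · 1.136 · 0.0997 / 0.127 = 791.7.
Re < 2300 → laminar flow, so f = 64/Re = 64/791.7 = 0.08083 (the turbulent correlation is not needed).
Darcy-Weisbach: ΔP = f(L/D)(ρV²/2) = 0.08083·(19.1/0.0997)·(888·1.136²/2) = 0.08083·191.6·572.7 = 8869 Pa.
ΔP = 8869 Pa = 8.87 kPa.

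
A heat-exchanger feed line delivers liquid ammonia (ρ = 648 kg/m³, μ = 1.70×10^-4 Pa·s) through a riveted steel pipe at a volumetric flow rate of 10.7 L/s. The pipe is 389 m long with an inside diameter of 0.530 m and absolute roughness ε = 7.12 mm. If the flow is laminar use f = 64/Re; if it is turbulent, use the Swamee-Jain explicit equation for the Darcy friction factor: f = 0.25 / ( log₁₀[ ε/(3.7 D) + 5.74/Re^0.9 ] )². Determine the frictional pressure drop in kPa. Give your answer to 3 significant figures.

ΔP ≈ 0.0239 kPa

Q = 10.7 L/s = 10.7/1000 = 0.0107 m³/s.
Cross-sectional area A = πD²/4 = π(0.53)²/4 = 0.2206 m²; mean velocity V = Q/A = 0.0107/0.2206 = 0.0485 m/s.
Reynolds number Re = ρVD/μ = 648 · 0.0485 · 0.53 / 0.00017 = 9.798e+04.
Re > 4000 → turbulent. Relative roughness ε/D = 0.00712/0.53 = 0.0134. Swamee-Jain: f = 0.25/(log₁₀[0.0134/3.7 + 5.74/9.798e+04^0.9])² = 0.25/(log₁₀[0.00363 + 0.000185])² = 0.25/(-2.418)² = 0.04274.
Darcy-Weisbach: ΔP = f(L/D)(ρV²/2) = 0.04274·(389/0.53)·(648·0.0485²/2) = 0.04274·734·0.7621 = 23.91 Pa.
ΔP = 23.91 Pa = 0.0239 kPa.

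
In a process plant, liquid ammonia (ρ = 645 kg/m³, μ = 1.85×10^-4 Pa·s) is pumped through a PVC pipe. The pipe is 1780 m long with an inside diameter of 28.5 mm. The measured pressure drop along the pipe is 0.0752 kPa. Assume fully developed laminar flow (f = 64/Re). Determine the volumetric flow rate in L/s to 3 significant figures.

For laminar flow, f = 64/Re with Re = ρVD/μ, so Darcy-Weisbach reduces to ΔP = 32μLV/D². Solving for V: V = ΔP·D²/(32μL) = 75.2·(0.0285)²/(32·0.000185·1780) = 0.005797 m/s.
Check: Re = ρVD/μ = 645·0.005797·0.0285/0.000185 = 576 < 2300, so the laminar assumption holds.
Q = V·A = 0.005797·(π/4·0.0285²) = 3.698e-06 m³/s = 0.00370 L/s.

Q ≈ 0.00370 L/s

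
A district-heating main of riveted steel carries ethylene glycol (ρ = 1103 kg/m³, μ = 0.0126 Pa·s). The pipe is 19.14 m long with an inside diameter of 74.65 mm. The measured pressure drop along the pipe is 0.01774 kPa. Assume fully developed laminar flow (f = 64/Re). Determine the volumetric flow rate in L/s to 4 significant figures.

Q ≈ 0.05607 L/s

For laminar flow, f = 64/Re with Re = ρVD/μ, so Darcy-Weisbach reduces to ΔP = 32μLV/D². Solving for V: V = ΔP·D²/(32μL) = 17.74·(0.07465)²/(32·0.0126·19.14) = 0.01281 m/s.
Check: Re = ρVD/μ = 1103·0.01281·0.07465/0.0126 = 83.71 < 2300, so the laminar assumption holds.
Q = V·A = 0.01281·(π/4·0.07465²) = 5.607e-05 m³/s = 0.05607 L/s.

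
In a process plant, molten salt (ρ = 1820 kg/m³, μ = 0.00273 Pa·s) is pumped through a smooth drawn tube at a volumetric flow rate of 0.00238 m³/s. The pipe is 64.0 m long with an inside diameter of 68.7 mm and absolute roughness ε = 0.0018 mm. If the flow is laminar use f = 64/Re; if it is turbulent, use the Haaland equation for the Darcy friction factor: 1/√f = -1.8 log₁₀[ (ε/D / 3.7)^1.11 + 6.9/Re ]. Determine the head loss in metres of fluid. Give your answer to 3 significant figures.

h_f ≈ 0.459 m

Cross-sectional area A = πD²/4 = π(0.0687)²/4 = 0.003707 m²; mean velocity V = Q/A = 0.00238/0.003707 = 0.6421 m/s.
Reynolds number Re = ρVD/μ = 1820 · 0.6421 · 0.0687 / 0.00273 = 2.941e+04.
Re > 4000 → turbulent. Relative roughness ε/D = 1.8e-06/0.0687 = 2.62e-05. Haaland: 1/√f = -1.8 log₁₀[(2.62e-05/3.7)^1.11 + 6.9/2.941e+04] = -1.8 log₁₀[1.92e-06 + 0.000235] = 6.527, so f = 0.02347.
Darcy-Weisbach: ΔP = f(L/D)(ρV²/2) = 0.02347·(64/0.0687)·(1820·0.6421²/2) = 0.02347·931.6·375.1 = 8204 Pa.
Head loss h_f = ΔP/(ρg) = 8204/(1820·9.81) = 0.459 m.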